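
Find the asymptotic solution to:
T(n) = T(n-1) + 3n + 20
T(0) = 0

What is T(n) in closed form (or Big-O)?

Dominant term in sum is 3*sum(i, i=1..n) = 3*n*(n+1)/2 = O(n^2).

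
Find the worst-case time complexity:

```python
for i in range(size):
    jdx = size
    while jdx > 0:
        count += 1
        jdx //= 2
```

Time complexity: O(n log n).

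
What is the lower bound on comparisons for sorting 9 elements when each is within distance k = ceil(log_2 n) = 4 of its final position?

Partition the 9 positions into floor(n/k) blocks of k = 4 consecutive positions; any permutation within a block keeps every element within k of its final position, so there are at least (k!)^(n/k) distinguishable inputs. Lower bound: log_2((k!)^(n/k)) = (n/k) * log_2(k!) = Theta(n log k); with k = ceil(log_2 n), this is Omega(n log log n).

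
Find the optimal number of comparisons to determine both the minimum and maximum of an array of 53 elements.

Naive approach: 104 comparisons (52 for max + 52 for min).
Optimal: Compare elements in pairs first (floor(n/2) = 26 comparisons), then find max among winners and min among losers (26 comparisons each).
Total: ceil(3n/2) - 2 = 78 comparisons. An adversary argument shows this is also a lower bound.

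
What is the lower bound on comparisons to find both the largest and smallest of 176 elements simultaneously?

Pair elements first (floor(176/2) comparisons), then find max among winners and min among losers. Total: ceil(3*176/2) - 2 = 262 comparisons.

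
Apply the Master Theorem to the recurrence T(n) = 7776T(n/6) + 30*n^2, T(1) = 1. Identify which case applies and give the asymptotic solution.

a=7776, b=6, f(n)=30*n^2.
log_6(7776) = 5 > 2.
Since f(n) = O(n^2) is polynomially smaller than n^5, Case 1 applies.
T(n) = Theta(n^5).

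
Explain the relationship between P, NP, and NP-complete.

P: solvable in polynomial time. NP: verifiable in polynomial time. NP-complete: in NP and at least as hard as every problem in NP (via polynomial reduction). P is a subset of NP. If any NP-complete problem is in P, then P = NP.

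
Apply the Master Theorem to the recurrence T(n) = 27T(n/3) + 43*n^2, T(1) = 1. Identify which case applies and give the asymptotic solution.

a=27, b=3, f(n)=43*n^2.
log_3(27) = 3 > 2.
Since f(n) = O(n^2) is polynomially smaller than n^3, Case 1 applies.
T(n) = Theta(n^3).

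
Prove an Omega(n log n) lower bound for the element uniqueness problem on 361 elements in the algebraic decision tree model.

In the algebraic decision tree model, element uniqueness on 361 elements is equivalent to determining which cell of an arrangement of C(361,2) = 64980 hyperplanes x_i = x_j contains the input point. Ben-Or's theorem shows this requires Omega(n log n).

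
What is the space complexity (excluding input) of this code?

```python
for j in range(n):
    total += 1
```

Space complexity: O(1).
Only a constant amount of auxiliary storage is used; nothing grows with n.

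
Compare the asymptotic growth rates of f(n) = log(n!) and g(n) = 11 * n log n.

f(n) = log(n!) and g(n) = 11 * n log n are Theta of each other: Stirling: log(n!) = n log n - n + O(log n) = Theta(n log n); the constant 11 doesn't change the Theta class.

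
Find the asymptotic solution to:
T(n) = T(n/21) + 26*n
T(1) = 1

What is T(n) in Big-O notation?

Geometric series: 26*n*(1 + 1/21 + 1/21^2 + ...) = O(n). T(n) = O(n).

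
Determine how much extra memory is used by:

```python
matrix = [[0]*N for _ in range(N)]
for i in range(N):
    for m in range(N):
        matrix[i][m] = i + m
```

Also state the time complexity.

Space complexity: O(n^2).
A 2D structure of size n x n is allocated.
Time complexity: O(n^2).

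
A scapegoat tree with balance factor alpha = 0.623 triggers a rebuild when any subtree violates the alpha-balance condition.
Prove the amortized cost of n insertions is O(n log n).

Define potential Phi = c * sum of |size(left(v)) - size(right(v))| over all nodes. An insertion at depth d costs O(d) = O(log n) and increases Phi by O(log n). When a rebuild of subtree of size s occurs, it costs O(s) but reduces Phi by Omega(s). With alpha = 0.623, between rebuilds Omega(s) insertions must occur. Amortized cost per insertion: O(log n).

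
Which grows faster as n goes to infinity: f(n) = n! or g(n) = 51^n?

f(n) = n! grows faster: n!/51^n -> infinity by Stirling.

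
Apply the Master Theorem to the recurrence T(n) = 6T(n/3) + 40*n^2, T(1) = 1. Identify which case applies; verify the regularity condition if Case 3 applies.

a=6, b=3, f(n)=40*n^2.
log_3(6) = 1.631 < 2.
f(n) = Omega(n^(1.631+epsilon)) for some epsilon > 0, so Case 3 is the candidate.
Regularity: a*f(n/b) = 6*40*(n/3)^2 = (6/9)*40*n^2 <= c*f(n) with c = 6/9 < 1. Satisfied.
Case 3: T(n) = Theta(n^2).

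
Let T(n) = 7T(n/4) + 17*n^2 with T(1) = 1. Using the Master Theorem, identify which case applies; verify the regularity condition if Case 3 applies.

a=7, b=4, f(n)=17*n^2.
log_4(7) = 1.404 < 2.
f(n) = Omega(n^(1.404+epsilon)) for some epsilon > 0, so Case 3 is the candidate.
Regularity: a*f(n/b) = 7*17*(n/4)^2 = (7/16)*17*n^2 <= c*f(n) with c = 7/16 < 1. Satisfied.
Case 3: T(n) = Theta(n^2).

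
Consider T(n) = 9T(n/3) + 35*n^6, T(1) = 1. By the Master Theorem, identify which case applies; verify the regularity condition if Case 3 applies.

a=9, b=3, f(n)=35*n^6.
log_3(9) = 2 < 6.
f(n) = Omega(n^(2+epsilon)) for some epsilon > 0, so Case 3 is the candidate.
Regularity: a*f(n/b) = 9*35*(n/3)^6 = (9/729)*35*n^6 <= c*f(n) with c = 9/729 < 1. Satisfied.
Case 3: T(n) = Theta(n^6).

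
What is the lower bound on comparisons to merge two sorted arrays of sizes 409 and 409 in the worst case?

Adversary: with |409 - 409| <= 1 the inputs can be fully interleaved so that every adjacent pair in the merged output comes from different arrays. Then each of the 817 adjacent pairs must be directly compared, or the algorithm cannot determine their relative order. Standard merge meets this bound.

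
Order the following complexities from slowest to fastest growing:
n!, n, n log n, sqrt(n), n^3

Ordered by growth rate: sqrt(n) < n < n log n < n^3 < n!.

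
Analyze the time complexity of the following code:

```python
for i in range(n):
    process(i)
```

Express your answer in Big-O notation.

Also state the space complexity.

Time complexity: O(n).
Space complexity: O(1).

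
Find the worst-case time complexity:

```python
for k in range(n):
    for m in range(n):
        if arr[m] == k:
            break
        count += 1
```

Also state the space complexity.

Time complexity: O(n^2).
Space complexity: O(1).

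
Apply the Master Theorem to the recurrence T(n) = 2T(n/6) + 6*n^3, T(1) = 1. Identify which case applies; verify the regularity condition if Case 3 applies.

a=2, b=6, f(n)=6*n^3.
log_6(2) = 0.3869 < 3.
f(n) = Omega(n^(0.3869+epsilon)) for some epsilon > 0, so Case 3 is the candidate.
Regularity: a*f(n/b) = 2*6*(n/6)^3 = (2/216)*6*n^3 <= c*f(n) with c = 2/216 < 1. Satisfied.
Case 3: T(n) = Theta(n^3).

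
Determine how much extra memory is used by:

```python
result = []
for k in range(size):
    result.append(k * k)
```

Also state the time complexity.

Space complexity: O(n).
Auxiliary storage grows linearly with the input size n in the worst case.
Time complexity: O(n).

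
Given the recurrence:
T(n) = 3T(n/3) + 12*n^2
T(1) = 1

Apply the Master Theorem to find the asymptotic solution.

a=3, b=3, f(n)=12*n^2. log_3(3) = 1 < 2. Case 3: T(n) = O(n^2).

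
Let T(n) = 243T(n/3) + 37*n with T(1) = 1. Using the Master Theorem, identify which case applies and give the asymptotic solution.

a=243, b=3, f(n)=37*n.
log_3(243) = 5 > 1.
Since f(n) = O(n^1) is polynomially smaller than n^5, Case 1 applies.
T(n) = Theta(n^5).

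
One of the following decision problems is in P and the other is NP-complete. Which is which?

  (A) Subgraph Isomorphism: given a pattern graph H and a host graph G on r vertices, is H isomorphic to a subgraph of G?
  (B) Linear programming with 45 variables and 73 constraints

(A) is NP-complete: generalizes Clique and Hamiltonian Path (pattern size is part of the input).
(B) is P: the ellipsoid and interior-point methods run in polynomial time.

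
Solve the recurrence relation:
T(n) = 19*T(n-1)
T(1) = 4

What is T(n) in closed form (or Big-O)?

Each step multiplies by 19. T(n) = T(1)*19^(n-1) = 4*19^(n-1).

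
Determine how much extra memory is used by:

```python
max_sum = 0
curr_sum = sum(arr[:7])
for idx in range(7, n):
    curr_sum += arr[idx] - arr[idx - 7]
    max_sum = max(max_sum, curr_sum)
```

Space complexity: O(1).
Only a constant amount of auxiliary storage is used; nothing grows with n.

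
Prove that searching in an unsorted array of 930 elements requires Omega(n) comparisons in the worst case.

An adversary can always place the target in the last position checked. Until all 930 positions are examined, the target might be in any unchecked position. Therefore 930 comparisons are necessary.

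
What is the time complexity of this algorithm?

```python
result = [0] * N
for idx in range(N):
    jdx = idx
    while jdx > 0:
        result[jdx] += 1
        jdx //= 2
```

Time complexity: O(n log n).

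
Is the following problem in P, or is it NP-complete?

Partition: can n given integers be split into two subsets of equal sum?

This problem is NP-complete: Subset Sum reduces to it (one of Karp's 21 NP-complete problems).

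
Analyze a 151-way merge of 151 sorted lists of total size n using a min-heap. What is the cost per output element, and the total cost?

Maintain a min-heap of size 151 holding the current head of each list. Each output step does one extract-min (O(log 151)) and one insert of that list's next element (O(log 151)). Each of the n elements passes through the heap exactly once, so the total cost is O(n log 151), i.e. O(log 151) per output element.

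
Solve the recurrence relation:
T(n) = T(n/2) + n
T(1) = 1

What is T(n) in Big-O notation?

Geometric series: n*(1 + 1/2 + 1/2^2 + ...) = O(n). T(n) = O(n).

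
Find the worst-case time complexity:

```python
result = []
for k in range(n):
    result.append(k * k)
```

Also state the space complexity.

Time complexity: O(n).
Space complexity: O(n).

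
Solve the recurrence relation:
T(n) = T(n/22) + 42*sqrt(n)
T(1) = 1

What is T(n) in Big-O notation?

Each level contributes sqrt(n/22^k). Geometric series with ratio 1/sqrt(22) < 1 sums to O(sqrt(n)).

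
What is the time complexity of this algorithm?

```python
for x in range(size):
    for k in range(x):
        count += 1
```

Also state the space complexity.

Time complexity: O(n^2).
Space complexity: O(1).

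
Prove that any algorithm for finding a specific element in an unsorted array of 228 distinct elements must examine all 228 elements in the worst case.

Adversary argument: if the algorithm examines fewer than 228 elements, the adversary places the target in an unexamined position. The algorithm cannot distinguish 'not present' from 'in unexamined position'.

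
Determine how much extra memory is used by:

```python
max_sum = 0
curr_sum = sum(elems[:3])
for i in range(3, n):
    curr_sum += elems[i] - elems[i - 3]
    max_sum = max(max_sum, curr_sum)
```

Space complexity: O(1).
Only a constant amount of auxiliary storage is used; nothing grows with n.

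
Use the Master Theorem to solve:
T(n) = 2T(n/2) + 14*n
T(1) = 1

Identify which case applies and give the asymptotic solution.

a=2, b=2, f(n)=14*n.
log_2(2) = 1, so n^(log_b(a)) = n.
f(n) = Theta(n), so Case 2 applies.
T(n) = Theta(n log n).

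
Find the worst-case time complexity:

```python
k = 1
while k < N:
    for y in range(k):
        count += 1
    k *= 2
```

Time complexity: O(n).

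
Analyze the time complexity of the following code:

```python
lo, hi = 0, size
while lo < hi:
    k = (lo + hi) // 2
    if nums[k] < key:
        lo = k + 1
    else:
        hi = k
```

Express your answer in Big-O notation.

Time complexity: O(log n).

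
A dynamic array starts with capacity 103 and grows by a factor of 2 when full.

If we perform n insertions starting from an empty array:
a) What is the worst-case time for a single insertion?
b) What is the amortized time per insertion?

(a) Worst-case single insertion: O(n) -- when the array is full at capacity c, the resize copies all c elements, and c can be Theta(n).
(b) Resizes happen at sizes 103, 206, 412, ... Total copy cost for n insertions: 103 + 206 + ... = O(n) (geometric series with ratio 1/2). Amortized cost per insertion: O(n)/n = O(1).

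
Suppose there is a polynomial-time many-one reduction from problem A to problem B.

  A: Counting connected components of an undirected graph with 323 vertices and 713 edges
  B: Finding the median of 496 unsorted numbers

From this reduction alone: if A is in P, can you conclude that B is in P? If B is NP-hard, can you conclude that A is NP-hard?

A poly-time reduction A <=_p B transfers tractability DOWN (B easy => A easy) and hardness UP (A hard => B hard), not the reverse.
From A in P, the reduction alone does NOT give B in P: any problem in P trivially reduces to SAT, yet SAT is not known to be in P.
From B NP-hard, the reduction alone does NOT give A NP-hard: again, easy problems reduce to hard ones.
(Here in fact A is P and B is P.)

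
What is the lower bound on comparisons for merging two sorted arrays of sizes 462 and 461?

Adversary argument: with sizes 462 and 461 (differing by at most 1), interleave the two arrays so that every consecutive pair in the output comes from different inputs. Then each of the 922 adjacent output pairs must be directly compared, or the algorithm cannot determine their relative order. So 922 comparisons are necessary; standard merge achieves this.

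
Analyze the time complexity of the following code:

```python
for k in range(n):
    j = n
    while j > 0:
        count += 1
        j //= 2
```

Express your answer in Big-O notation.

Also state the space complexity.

Time complexity: O(n log n).
Space complexity: O(1).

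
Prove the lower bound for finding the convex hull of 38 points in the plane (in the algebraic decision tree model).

Reduction from sorting: given 38 numbers x_1,...,x_{38}, map x_i to the point (x_i, x_i^2) on the parabola y = x^2. All points are on the convex hull, and walking the hull gives them in sorted x-order. Since sorting requires Omega(n log n), so does planar convex hull.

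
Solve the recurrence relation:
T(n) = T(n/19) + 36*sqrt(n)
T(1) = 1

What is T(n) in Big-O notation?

Each level contributes sqrt(n/19^k). Geometric series with ratio 1/sqrt(19) < 1 sums to O(sqrt(n)).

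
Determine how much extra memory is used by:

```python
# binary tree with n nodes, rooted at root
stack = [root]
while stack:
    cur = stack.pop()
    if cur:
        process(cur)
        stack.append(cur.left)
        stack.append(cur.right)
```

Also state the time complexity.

Space complexity: O(n).
Auxiliary storage grows linearly with the input size n in the worst case.
Time complexity: O(n).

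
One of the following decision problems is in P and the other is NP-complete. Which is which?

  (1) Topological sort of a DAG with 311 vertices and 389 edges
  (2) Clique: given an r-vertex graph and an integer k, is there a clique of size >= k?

(1) is P: DFS-based topological sort runs in O(V+E).
(2) is NP-complete: complement of Independent Set / Vertex Cover (with k part of the input).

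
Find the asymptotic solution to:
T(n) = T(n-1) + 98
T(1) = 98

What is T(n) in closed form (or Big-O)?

Unrolling: T(n) = T(n-1) + 98 = T(n-2) + 2*98 = ... = T(1) + (n-1)*98 = 98 + (n-1)*98 = 98n.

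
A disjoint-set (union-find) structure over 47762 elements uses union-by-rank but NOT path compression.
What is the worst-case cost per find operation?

Union-by-rank alone keeps every tree's height <= log_2(47762) ~= 15.5. Each find traverses from a node to its root, costing O(height) = O(log n). Without path compression this bound is tight.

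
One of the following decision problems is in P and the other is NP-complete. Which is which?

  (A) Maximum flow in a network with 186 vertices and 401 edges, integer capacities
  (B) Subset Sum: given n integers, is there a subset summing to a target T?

(A) is P: Edmonds-Karp / push-relabel run in polynomial time.
(B) is NP-complete: one of Karp's 21 NP-complete problems.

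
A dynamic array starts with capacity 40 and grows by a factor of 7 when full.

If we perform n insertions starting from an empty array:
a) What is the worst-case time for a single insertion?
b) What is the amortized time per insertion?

(a) Worst-case single insertion: O(n) -- when the array is full at capacity c, the resize copies all c elements, and c can be Theta(n).
(b) Resizes happen at sizes 40, 280, 1960, ... Total copy cost for n insertions: 40 + 280 + ... = O(n) (geometric series with ratio 1/7). Amortized cost per insertion: O(n)/n = O(1).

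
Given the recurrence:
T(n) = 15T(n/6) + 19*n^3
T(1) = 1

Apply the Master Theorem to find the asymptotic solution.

a=15, b=6, f(n)=19*n^3. log_6(15) = 1.511 < 3. Case 3: T(n) = O(n^3).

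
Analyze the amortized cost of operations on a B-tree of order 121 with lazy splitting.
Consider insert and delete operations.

In a B-tree of order 121, a node splits when it has 121 keys. With lazy splitting, we use potential Phi = number of full nodes + number of near-empty nodes. Each split costs O(1) but reduces potential. Between splits, at least 60 insertions must occur in that node. Amortized structural cost is O(1) per operation, plus O(log_121 n) traversal.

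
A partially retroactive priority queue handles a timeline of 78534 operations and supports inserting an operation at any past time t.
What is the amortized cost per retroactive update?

Partially retroactive priority queues (Demaine-Iacono-Langerman) allow updates at past times with queries only at the present. With a balanced BST over the m = 78534 timeline events tracking bridges, each retroactive insert or delete is O(log m) amortized.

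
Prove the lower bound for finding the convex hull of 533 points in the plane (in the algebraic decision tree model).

Reduction from sorting: given 533 numbers x_1,...,x_{533}, map x_i to the point (x_i, x_i^2) on the parabola y = x^2. All points are on the convex hull, and walking the hull gives them in sorted x-order. Since sorting requires Omega(n log n), so does planar convex hull.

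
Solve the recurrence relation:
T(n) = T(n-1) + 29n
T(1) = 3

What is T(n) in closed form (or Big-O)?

Unrolling: T(n) = 3 + 29*(2 + 3 + ... + n) = 3 + 29*(n(n+1)/2 - 1) = O(n^2).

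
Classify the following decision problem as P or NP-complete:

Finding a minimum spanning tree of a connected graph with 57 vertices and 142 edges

This problem is in P: Kruskal's / Prim's algorithms run in polynomial time.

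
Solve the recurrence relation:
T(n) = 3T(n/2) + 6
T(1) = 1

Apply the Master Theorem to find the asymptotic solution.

a=3, b=2, f(n)=6. log_2(3) = 1.585. Case 1 of Master Theorem: T(n) = O(n^1.585).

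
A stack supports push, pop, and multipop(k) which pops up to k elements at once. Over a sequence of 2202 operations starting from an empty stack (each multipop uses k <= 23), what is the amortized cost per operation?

Each element is pushed exactly once and popped at most once (whether by pop or as part of a multipop). So the total number of individual pops over the whole sequence is at most the number of pushes, which is at most 2202. Total work <= 2 * 2202, hence O(1) amortized per operation.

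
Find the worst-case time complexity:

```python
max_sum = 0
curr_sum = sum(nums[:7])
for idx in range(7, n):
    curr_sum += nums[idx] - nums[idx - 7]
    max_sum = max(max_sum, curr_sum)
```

Time complexity: O(n).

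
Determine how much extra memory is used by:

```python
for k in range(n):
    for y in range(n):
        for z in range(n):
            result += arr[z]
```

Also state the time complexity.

Space complexity: O(1).
Only a constant amount of auxiliary storage is used; nothing grows with n.
Time complexity: O(n^3).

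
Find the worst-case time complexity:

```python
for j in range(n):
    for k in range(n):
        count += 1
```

Time complexity: O(n^2).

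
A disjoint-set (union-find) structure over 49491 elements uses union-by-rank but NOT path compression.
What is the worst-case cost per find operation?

Union-by-rank alone keeps every tree's height <= log_2(49491) ~= 15.6. Each find traverses from a node to its root, costing O(height) = O(log n). Without path compression this bound is tight.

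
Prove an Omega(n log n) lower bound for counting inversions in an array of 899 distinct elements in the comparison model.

Decision-tree argument: at any leaf, the comparisons made (with transitivity) must totally order all 899 elements -- otherwise some pair (i,j) is unordered, and an adversary can present two inputs agreeing on every comparison made but with that pair flipped, changing the inversion count by 1, so the leaf's output is wrong on one of them. Hence the tree has >= 899! leaves and height >= log_2(899!) = Omega(n log n). Modified merge sort achieves O(n log n).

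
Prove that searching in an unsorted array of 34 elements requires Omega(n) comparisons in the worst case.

An adversary can always place the target in the last position checked. Until all 34 positions are examined, the target might be in any unchecked position. Therefore 34 comparisons are necessary.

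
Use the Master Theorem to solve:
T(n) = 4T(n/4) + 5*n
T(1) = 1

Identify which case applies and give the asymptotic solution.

a=4, b=4, f(n)=5*n.
log_4(4) = 1, so n^(log_b(a)) = n.
f(n) = Theta(n), so Case 2 applies.
T(n) = Theta(n log n).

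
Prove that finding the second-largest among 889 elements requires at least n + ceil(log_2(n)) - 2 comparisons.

Lower bound (adversary): identifying the maximum requires 889-1 comparisons (each eliminates one candidate). Assign weight 1 to each element; on each comparison the adversary lets the heavier side win and gives it the loser's weight. The max ends with weight 889, but each comparison it wins at most doubles its weight, so the max must win >= ceil(log_2(889)) = 10 comparisons. The second-largest is one of those 10 direct losers to the max, and identifying which one is largest needs >= 10-1 further comparisons. Total >= 889-1 + 10-1 = 897.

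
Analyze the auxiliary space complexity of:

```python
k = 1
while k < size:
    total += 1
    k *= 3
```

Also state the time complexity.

Space complexity: O(1).
Only a constant amount of auxiliary storage is used; nothing grows with n.
Time complexity: O(log n).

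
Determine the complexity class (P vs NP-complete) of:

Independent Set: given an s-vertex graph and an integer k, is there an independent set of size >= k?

This problem is NP-complete: complement of Clique (with k part of the input).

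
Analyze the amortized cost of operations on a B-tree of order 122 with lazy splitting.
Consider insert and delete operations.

In a B-tree of order 122, a node splits when it has 122 keys. With lazy splitting, we use potential Phi = number of full nodes + number of near-empty nodes. Each split costs O(1) but reduces potential. Between splits, at least 61 insertions must occur in that node. Amortized structural cost is O(1) per operation, plus O(log_122 n) traversal.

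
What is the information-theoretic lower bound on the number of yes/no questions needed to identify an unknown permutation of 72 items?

There are 72! = 61234458376886086861524070385274672740778091784697328983823014963978384987221689274204160000000000000000 permutations. Each yes/no question gives at most 1 bit, so at least ceil(log_2(61234458376886086861524070385274672740778091784697328983823014963978384987221689274204160000000000000000)) = 345 questions are needed.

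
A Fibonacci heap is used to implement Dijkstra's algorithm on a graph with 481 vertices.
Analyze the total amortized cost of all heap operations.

Dijkstra performs 481 insert, 481 extract-min, and at most E decrease-key operations. With Fibonacci heap: insert O(1) amortized, extract-min O(log n) amortized, decrease-key O(1) amortized. Total with n = 481: O(n * 1 + n * log n + E * 1) = O(n log n + E).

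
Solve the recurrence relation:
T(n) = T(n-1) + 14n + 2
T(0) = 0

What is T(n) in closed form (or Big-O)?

Dominant term in sum is 14*sum(i, i=1..n) = 14*n*(n+1)/2 = O(n^2).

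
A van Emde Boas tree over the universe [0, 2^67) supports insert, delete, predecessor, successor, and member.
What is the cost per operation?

vEB recursively partitions [0, 147573952589676412928) into sqrt(u) clusters of size sqrt(u). Each operation recurses into either one cluster or the summary, never both: T(u) = T(sqrt(u)) + O(1) => T(u) = O(log log u) = O(log 67). This is worst-case, not just amortized.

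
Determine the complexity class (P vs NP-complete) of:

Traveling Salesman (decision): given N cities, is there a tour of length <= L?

This problem is NP-complete: reduces from Hamiltonian Cycle.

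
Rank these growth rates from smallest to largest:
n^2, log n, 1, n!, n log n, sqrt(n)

Ordered by growth rate: 1 < log n < sqrt(n) < n log n < n^2 < n!.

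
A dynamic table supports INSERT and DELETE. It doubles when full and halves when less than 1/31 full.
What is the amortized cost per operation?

Using potential function Phi = |2*num_items - table_size| when load > 1/2, and Phi = table_size/2 - num_items otherwise. The gap of 1/31 vs 1/2 for shrinking prevents thrashing. Both insert and delete have O(1) amortized cost.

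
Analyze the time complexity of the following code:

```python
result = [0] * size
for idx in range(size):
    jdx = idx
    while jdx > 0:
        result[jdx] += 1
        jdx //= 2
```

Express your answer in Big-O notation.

Time complexity: O(n log n).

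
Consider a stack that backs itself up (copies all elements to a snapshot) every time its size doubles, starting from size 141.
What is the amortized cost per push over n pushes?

Backups occur at sizes 141, 282, 564, ..., copying 141 + 282 + 564 + ... <= 2n elements total (geometric series). Spread over n pushes, the amortized backup cost is O(1) per push.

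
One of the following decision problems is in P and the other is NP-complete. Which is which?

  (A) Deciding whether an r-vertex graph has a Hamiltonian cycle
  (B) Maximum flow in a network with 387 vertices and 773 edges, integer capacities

(A) is NP-complete: one of Karp's 21 NP-complete problems.
(B) is P: Edmonds-Karp / push-relabel run in polynomial time.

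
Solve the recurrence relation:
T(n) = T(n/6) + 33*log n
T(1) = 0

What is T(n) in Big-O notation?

Each of the log_6(n) levels adds O(log n). T(n) = O(log^2 n).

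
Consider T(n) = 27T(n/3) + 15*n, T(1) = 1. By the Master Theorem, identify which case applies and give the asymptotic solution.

a=27, b=3, f(n)=15*n.
log_3(27) = 3 > 1.
Since f(n) = O(n^1) is polynomially smaller than n^3, Case 1 applies.
T(n) = Theta(n^3).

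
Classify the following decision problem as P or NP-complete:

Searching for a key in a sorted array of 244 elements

This problem is in P: binary search runs in O(log n).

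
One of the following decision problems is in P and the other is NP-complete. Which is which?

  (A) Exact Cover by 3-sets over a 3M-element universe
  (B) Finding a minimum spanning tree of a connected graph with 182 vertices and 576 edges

(A) is NP-complete: one of Karp's 21 NP-complete problems.
(B) is P: Kruskal's / Prim's algorithms run in polynomial time.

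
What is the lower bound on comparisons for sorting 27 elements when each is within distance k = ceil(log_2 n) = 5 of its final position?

Partition the 27 positions into floor(n/k) blocks of k = 5 consecutive positions; any permutation within a block keeps every element within k of its final position, so there are at least (k!)^(n/k) distinguishable inputs. Lower bound: log_2((k!)^(n/k)) = (n/k) * log_2(k!) = Theta(n log k); with k = ceil(log_2 n), this is Omega(n log log n).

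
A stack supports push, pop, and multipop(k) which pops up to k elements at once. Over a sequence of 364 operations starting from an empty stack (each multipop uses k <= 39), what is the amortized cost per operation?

Each element is pushed exactly once and popped at most once (whether by pop or as part of a multipop). So the total number of individual pops over the whole sequence is at most the number of pushes, which is at most 364. Total work <= 2 * 364, hence O(1) amortized per operation.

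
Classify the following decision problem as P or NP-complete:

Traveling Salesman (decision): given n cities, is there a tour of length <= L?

This problem is NP-complete: reduces from Hamiltonian Cycle.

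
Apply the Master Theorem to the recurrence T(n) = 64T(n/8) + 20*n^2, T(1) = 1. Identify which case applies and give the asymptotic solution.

a=64, b=8, f(n)=20*n^2.
log_8(64) = 2, so n^(log_b(a)) = n^2.
f(n) = Theta(n^2), so Case 2 applies.
T(n) = Theta(n^2 log n).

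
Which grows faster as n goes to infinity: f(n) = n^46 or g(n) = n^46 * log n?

g(n) = n^46 * log n grows faster: extra log n factor -> infinity.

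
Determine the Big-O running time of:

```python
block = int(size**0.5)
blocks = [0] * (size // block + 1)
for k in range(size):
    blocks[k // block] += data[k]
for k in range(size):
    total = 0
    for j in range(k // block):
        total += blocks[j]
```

Time complexity: O(n * sqrt(n)).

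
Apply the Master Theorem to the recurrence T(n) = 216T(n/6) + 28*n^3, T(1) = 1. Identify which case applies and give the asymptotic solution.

a=216, b=6, f(n)=28*n^3.
log_6(216) = 3, so n^(log_b(a)) = n^3.
f(n) = Theta(n^3), so Case 2 applies.
T(n) = Theta(n^3 log n).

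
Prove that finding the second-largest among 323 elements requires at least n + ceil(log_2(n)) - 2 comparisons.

Lower bound (adversary): identifying the maximum requires 323-1 comparisons (each eliminates one candidate). Assign weight 1 to each element; on each comparison the adversary lets the heavier side win and gives it the loser's weight. The max ends with weight 323, but each comparison it wins at most doubles its weight, so the max must win >= ceil(log_2(323)) = 9 comparisons. The second-largest is one of those 9 direct losers to the max, and identifying which one is largest needs >= 9-1 further comparisons. Total >= 323-1 + 9-1 = 330.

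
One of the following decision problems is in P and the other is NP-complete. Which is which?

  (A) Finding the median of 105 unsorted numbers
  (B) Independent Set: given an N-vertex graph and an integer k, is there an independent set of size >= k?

(A) is P: linear-time selection (median-of-medians) runs in O(n).
(B) is NP-complete: complement of Clique (with k part of the input).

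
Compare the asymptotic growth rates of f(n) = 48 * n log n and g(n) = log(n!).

f(n) = 48 * n log n and g(n) = log(n!) are Theta of each other: Stirling: log(n!) = n log n - n + O(log n) = Theta(n log n); the constant 48 doesn't change the Theta class.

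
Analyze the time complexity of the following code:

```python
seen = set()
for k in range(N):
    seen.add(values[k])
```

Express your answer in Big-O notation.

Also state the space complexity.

Time complexity: O(n).
Space complexity: O(n).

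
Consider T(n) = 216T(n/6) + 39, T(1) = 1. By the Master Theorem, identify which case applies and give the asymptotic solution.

a=216, b=6, f(n)=39.
log_6(216) = 3 > 0.
Since f(n) = O(n^0) is polynomially smaller than n^3, Case 1 applies.
T(n) = Theta(n^3).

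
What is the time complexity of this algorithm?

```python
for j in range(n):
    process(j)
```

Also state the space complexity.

Time complexity: O(n).
Space complexity: O(1).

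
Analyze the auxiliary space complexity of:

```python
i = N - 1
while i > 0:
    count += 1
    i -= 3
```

Space complexity: O(1).
Only a constant amount of auxiliary storage is used; nothing grows with n.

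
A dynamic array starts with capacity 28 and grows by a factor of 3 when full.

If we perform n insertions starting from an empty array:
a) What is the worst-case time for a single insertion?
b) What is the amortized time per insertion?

(a) Worst-case single insertion: O(n) -- when the array is full at capacity c, the resize copies all c elements, and c can be Theta(n).
(b) Resizes happen at sizes 28, 84, 252, ... Total copy cost for n insertions: 28 + 84 + ... = O(n) (geometric series with ratio 1/3). Amortized cost per insertion: O(n)/n = O(1).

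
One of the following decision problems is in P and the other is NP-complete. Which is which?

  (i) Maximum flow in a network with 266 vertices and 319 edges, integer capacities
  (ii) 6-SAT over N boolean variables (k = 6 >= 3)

(i) is P: Edmonds-Karp / push-relabel run in polynomial time.
(ii) is NP-complete: 3-SAT is NP-complete (Cook-Levin); k-SAT for k>=3 reduces from 3-SAT.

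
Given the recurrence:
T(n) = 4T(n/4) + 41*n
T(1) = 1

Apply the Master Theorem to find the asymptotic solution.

a=4, b=4, f(n)=41*n. log_4(4) = 1. Case 2: T(n) = O(n log n).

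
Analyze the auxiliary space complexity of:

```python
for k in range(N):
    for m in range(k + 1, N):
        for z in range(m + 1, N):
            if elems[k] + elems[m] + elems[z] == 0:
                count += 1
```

Space complexity: O(1).
Only a constant amount of auxiliary storage is used; nothing grows with n.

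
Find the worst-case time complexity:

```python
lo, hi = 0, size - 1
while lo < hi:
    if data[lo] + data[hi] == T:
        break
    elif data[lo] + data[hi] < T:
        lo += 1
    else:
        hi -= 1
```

Time complexity: O(n).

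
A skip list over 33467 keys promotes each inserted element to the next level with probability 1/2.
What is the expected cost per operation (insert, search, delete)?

Expected number of levels is O(log_2(33467)) = O(log n). A search visits O(1) expected nodes per level over O(log n) levels. Insert/delete are a search plus O(1) pointer updates per level. Expected O(log n) per operation.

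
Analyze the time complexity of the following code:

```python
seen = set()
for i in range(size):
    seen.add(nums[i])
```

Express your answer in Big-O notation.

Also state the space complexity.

Time complexity: O(n).
Space complexity: O(n).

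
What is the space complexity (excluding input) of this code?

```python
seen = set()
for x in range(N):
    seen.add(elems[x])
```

Space complexity: O(n).
Auxiliary storage grows linearly with the input size n in the worst case.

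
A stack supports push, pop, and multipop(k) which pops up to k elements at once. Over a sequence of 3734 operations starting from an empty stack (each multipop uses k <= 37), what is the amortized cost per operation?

Each element is pushed exactly once and popped at most once (whether by pop or as part of a multipop). So the total number of individual pops over the whole sequence is at most the number of pushes, which is at most 3734. Total work <= 2 * 3734, hence O(1) amortized per operation.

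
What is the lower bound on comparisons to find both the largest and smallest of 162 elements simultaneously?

Pair elements first (floor(162/2) comparisons), then find max among winners and min among losers. Total: ceil(3*162/2) - 2 = 241 comparisons.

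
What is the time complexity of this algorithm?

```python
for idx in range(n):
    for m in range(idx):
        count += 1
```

Time complexity: O(n^2).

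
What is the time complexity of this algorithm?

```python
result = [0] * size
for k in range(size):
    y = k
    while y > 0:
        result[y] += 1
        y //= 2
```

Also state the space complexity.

Time complexity: O(n log n).
Space complexity: O(n).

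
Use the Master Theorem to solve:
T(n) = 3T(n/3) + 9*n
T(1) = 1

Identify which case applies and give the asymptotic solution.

a=3, b=3, f(n)=9*n.
log_3(3) = 1, so n^(log_b(a)) = n.
f(n) = Theta(n), so Case 2 applies.
T(n) = Theta(n log n).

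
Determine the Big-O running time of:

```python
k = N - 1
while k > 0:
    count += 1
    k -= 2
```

Time complexity: O(n).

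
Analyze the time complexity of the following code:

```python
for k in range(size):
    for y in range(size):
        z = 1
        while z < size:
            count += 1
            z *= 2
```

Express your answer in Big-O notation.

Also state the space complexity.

Time complexity: O(n^2 log n).
Space complexity: O(1).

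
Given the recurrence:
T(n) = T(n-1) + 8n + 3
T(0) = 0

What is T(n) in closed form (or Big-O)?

Dominant term in sum is 8*sum(i, i=1..n) = 8*n*(n+1)/2 = O(n^2).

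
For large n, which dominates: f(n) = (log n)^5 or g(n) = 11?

f(n) = (log n)^5 grows faster: any unbounded function dominates a constant.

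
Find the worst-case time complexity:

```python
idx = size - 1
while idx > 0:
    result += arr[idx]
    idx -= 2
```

Time complexity: O(n).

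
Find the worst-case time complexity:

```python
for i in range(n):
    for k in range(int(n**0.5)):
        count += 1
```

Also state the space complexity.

Time complexity: O(n * sqrt(n)).
Space complexity: O(1).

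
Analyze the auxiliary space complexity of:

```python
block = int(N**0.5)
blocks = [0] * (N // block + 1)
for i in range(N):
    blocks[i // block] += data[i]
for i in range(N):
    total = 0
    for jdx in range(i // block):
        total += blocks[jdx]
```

Space complexity: O(sqrt(n)).
Storage scales with sqrt(n).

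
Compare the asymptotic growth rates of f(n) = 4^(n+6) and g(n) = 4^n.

f(n) = 4^(n+6) and g(n) = 4^n are Theta of each other: 4^(n+6) = 4^6 * 4^n = Theta(4^n).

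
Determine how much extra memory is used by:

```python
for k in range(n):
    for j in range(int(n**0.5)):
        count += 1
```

Space complexity: O(1).
Only a constant amount of auxiliary storage is used; nothing grows with n.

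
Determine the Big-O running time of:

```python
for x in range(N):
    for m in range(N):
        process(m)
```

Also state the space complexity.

Time complexity: O(n^2).
Space complexity: O(1).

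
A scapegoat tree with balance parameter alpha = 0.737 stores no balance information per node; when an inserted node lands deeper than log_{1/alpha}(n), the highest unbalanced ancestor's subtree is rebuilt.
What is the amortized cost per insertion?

Search/insert path is O(log n). A rebuild of a subtree of size s costs O(s), but with alpha = 0.737 at least Omega(s) insertions must have occurred in that subtree since its last rebuild. Charging O(1) of the rebuild to each such insertion gives O(log n) amortized.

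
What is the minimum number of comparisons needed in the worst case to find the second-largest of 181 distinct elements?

Lower bound: finding the max needs 181-1 comparisons. By the adversary weight-doubling argument, the max must personally win >= ceil(log_2(181)) = 8 comparisons; the 2nd-largest is among those 8 losers, needing 8-1 more comparisons. Total >= 181-1 + 8-1 = 187. A balanced knockout tournament achieves this.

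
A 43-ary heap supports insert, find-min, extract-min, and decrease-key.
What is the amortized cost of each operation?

The 43-ary heap has height O(log_43 n). Insert sifts up: O(log_43 n). Find-min reads the root: O(1). Extract-min sifts down comparing 43 children per level: O(43 * log_43 n). Decrease-key sifts up: O(log_43 n).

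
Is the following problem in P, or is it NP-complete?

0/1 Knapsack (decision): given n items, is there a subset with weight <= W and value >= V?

This problem is NP-complete: reduces from Subset Sum.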